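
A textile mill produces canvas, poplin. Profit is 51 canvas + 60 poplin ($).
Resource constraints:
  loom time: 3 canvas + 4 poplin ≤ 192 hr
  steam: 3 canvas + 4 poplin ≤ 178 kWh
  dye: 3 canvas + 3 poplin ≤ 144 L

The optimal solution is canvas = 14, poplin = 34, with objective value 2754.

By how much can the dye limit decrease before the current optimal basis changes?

Binding constraints: steam, dye. The basis is B = [[3,4],[3,3]] with det -3.
Per unit decrease in dye, x* moves by d = (-1.3333, 1).
The basis stays optimal until canvas reaches 0; allowable decrease = 10.5 L.

10.5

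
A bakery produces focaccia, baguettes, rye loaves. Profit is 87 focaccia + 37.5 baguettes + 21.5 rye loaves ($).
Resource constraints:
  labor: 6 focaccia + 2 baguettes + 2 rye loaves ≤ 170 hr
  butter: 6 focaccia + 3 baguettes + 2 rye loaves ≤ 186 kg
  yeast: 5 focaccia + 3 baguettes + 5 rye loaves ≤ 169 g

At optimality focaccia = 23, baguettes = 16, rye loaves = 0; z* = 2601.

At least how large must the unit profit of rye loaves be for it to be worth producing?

Binding: labor and butter. Non-binding: yeast (6 unused).
Since yeast is not tight, its dual is 0.
Dual feasibility on the basic columns requires 6·y_labor + 6·y_butter = 87, 2·y_labor + 3·y_butter = 37.5.
This yields shadow prices y_labor = 6, y_butter = 8.5.
rye loaves enters the basis when its profit ≥ yᵀa₃ = 6·2 + 8.5·2 = 29.

29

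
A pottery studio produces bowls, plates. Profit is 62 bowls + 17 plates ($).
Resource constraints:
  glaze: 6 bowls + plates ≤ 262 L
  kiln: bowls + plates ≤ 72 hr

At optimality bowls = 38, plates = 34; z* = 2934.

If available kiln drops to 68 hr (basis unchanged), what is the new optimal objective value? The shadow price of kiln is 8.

2902

Δb = -4, so new z* = 2934 + (8)·(-4) = 2934 − 32 = 2902.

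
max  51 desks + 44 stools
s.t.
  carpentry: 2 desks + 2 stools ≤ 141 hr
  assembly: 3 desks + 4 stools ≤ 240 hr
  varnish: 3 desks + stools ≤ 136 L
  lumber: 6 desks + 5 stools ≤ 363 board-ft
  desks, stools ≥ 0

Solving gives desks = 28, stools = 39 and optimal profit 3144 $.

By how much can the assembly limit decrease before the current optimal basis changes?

Binding constraints: assembly, lumber. The basis is B = [[3,4],[6,5]] with det -9.
Per unit decrease in assembly, x* moves by d = (0.5556, -0.6667).
The basis stays optimal until varnish becomes binding; allowable decrease = 13 hr.

13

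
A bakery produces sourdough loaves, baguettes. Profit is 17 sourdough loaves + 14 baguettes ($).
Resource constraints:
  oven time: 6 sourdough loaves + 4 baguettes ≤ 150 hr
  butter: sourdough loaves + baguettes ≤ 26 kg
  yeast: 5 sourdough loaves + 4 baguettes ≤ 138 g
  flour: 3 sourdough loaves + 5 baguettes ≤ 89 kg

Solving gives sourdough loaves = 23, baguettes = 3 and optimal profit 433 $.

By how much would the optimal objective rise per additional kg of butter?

Check each constraint at x*: oven time 150/150 (tight); butter 26/26 (tight); yeast 127/138 (slack 11); flour 84/89 (slack 5).
By complementary slackness, y = 0 for the non-binding constraints.
From A_Bᵀ y = c: 6·y_oven time + 1·y_butter = 17; 4·y_oven time + 1·y_butter = 14.
→ y_oven time = 1.5 and y_butter = 8.
Shadow price of butter = 8.

8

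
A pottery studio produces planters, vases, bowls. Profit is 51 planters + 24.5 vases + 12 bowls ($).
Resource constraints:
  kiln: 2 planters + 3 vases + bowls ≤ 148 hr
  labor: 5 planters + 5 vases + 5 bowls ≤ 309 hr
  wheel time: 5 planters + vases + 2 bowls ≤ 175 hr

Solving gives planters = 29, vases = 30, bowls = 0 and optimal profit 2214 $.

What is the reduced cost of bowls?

Check each constraint at x*: kiln 148/148 (tight); labor 295/309 (slack 14); wheel time 175/175 (tight).
Slack constraints have shadow price 0 (complementary slackness).
Dual feasibility on the basic columns requires 2·y_kiln + 5·y_wheel time = 51, 3·y_kiln + 1·y_wheel time = 24.5.
→ y_kiln = 5.5 and y_wheel time = 8.
Reduced cost of bowls: c₃ − yᵀa₃ = 12 − (5.5·1 + 8·2) = 12 − 21.5 = -9.5.

-9.5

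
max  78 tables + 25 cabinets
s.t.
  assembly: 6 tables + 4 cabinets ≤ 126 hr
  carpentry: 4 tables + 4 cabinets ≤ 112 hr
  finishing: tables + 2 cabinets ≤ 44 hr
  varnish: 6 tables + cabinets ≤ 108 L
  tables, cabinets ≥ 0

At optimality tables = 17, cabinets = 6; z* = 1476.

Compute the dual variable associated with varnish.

At the optimum: assembly uses 126 of 126 (binding); carpentry uses 92 of 112 (slack = 20); finishing uses 29 of 44 (slack = 15); varnish uses 108 of 108 (binding).
Since carpentry, finishing are not tight, their duals are 0.
From A_Bᵀ y = c: 6·y_assembly + 6·y_varnish = 78; 4·y_assembly + 1·y_varnish = 25.
→ y_assembly = 4 and y_varnish = 9.
Shadow price of varnish = 9.

9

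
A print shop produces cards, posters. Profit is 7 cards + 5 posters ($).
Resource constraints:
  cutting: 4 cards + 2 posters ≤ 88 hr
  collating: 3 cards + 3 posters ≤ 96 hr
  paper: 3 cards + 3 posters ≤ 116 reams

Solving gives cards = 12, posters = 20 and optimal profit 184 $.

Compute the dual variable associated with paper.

At the optimum: cutting uses 88 of 88 (binding); collating uses 96 of 96 (binding); paper uses 96 of 116 (slack = 20).
Since paper is not tight, its dual is 0.
From A_Bᵀ y = c: 4·y_cutting + 3·y_collating = 7; 2·y_cutting + 3·y_collating = 5.
This yields shadow prices y_cutting = 1, y_collating = 1.
Shadow price of paper = 0.

0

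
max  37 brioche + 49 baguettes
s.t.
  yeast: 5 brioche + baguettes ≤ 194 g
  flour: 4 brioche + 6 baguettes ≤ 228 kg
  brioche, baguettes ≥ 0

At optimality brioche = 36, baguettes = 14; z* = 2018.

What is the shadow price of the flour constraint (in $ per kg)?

Check each constraint at x*: yeast 194/194 (tight); flour 228/228 (tight).
From A_Bᵀ y = c: 5·y_yeast + 4·y_flour = 37; 1·y_yeast + 6·y_flour = 49.
→ y_yeast = 1 and y_flour = 8.
Shadow price of flour = 8.

8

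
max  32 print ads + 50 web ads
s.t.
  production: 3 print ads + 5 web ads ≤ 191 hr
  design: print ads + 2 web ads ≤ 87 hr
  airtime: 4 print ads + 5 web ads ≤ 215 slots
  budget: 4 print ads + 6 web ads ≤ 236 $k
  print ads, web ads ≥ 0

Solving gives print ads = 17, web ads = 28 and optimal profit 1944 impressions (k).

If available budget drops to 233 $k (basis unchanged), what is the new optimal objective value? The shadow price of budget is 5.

1929

Δb = -3, so new z* = 1944 + (5)·(-3) = 1944 − 15 = 1929.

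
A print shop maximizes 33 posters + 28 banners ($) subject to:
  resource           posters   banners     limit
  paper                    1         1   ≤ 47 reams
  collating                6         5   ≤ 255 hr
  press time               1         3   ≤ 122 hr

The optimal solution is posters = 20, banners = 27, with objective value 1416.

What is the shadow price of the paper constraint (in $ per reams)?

Check each constraint at x*: paper 47/47 (tight); collating 255/255 (tight); press time 101/122 (slack 21).
By complementary slackness, y = 0 for the non-binding constraint.
From A_Bᵀ y = c: 1·y_paper + 6·y_collating = 33; 1·y_paper + 5·y_collating = 28.
This yields shadow prices y_paper = 3, y_collating = 5.
Shadow price of paper = 3.

3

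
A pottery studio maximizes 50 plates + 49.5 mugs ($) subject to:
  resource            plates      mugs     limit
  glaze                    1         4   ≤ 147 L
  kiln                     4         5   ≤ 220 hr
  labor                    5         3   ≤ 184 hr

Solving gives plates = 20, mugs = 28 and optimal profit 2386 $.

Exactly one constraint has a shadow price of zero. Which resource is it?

glaze

glaze: 132/147 (slack 15)
kiln: 220/220 (binding)
labor: 184/184 (binding)
By complementary slackness, a constraint with positive slack has shadow price 0 → glaze.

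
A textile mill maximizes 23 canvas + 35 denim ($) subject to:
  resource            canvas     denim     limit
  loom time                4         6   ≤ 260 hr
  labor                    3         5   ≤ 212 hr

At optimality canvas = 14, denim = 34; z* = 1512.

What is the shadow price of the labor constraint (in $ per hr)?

1

Both loom time and labor are binding at x*.
The binding rows give the dual system: 4·y_loom time + 3·y_labor = 23 and 6·y_loom time + 5·y_labor = 35.
→ y_loom time = 5 and y_labor = 1.
Shadow price of labor = 1.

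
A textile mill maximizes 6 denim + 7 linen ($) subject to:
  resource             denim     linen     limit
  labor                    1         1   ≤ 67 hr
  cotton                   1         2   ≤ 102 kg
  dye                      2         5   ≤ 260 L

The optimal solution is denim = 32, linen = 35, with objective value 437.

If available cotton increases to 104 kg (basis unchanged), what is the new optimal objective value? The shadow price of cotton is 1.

439

Δb = 2, so new z* = 437 + (1)·(2) = 437 + 2 = 439.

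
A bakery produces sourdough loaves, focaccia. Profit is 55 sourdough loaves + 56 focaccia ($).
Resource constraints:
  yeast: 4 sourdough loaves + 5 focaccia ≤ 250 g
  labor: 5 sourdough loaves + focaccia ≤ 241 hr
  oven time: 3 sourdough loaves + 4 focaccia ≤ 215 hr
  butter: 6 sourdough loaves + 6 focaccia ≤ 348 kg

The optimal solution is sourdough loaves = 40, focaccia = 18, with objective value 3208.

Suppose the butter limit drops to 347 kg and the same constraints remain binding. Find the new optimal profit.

3199.5

Check each constraint at x*: yeast 250/250 (tight); labor 218/241 (slack 23); oven time 192/215 (slack 23); butter 348/348 (tight).
Slack constraints have shadow price 0 (complementary slackness).
Dual feasibility on the basic columns requires 4·y_yeast + 6·y_butter = 55, 5·y_yeast + 6·y_butter = 56.
Solving: y_yeast = 1, y_butter = 8.5.
Δz = y_butter·Δb = 8.5 × (-1) = -8.5, so new z* = 3208 − 8.5 = 3199.5.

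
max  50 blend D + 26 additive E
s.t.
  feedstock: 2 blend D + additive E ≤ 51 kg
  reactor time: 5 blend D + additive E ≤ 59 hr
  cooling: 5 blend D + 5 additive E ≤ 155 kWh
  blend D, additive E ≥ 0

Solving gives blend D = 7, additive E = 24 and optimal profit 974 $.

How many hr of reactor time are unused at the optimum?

reactor time used = 5·7 + 1·24 = 59; slack = 59 − 59 = 0.

0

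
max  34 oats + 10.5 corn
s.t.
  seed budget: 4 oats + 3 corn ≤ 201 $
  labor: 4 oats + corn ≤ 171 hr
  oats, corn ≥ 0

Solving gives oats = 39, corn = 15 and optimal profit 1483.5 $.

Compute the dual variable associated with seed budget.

Check each constraint at x*: seed budget 201/201 (tight); labor 171/171 (tight).
Dual feasibility on the basic columns requires 4·y_seed budget + 4·y_labor = 34, 3·y_seed budget + 1·y_labor = 10.5.
→ y_seed budget = 1 and y_labor = 7.5.
Shadow price of seed budget = 1.

1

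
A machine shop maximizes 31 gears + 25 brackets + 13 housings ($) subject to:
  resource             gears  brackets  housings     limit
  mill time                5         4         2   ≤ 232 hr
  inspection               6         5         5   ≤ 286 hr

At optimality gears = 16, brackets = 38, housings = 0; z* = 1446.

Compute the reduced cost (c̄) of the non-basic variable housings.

-2

Both mill time and inspection are binding at x*.
Dual feasibility on the basic columns requires 5·y_mill time + 6·y_inspection = 31, 4·y_mill time + 5·y_inspection = 25.
→ y_mill time = 5 and y_inspection = 1.
Reduced cost of housings: c₃ − yᵀa₃ = 13 − (5·2 + 1·5) = 13 − 15 = -2.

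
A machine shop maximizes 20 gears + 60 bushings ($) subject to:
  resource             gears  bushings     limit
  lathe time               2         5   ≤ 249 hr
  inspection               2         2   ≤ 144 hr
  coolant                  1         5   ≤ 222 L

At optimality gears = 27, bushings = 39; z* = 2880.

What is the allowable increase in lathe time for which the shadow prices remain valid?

Binding constraints: lathe time, coolant. The basis is B = [[2,5],[1,5]] with det 5.
Per unit increase in lathe time, x* moves by d = (1, -0.2).
The basis stays optimal until inspection becomes binding; allowable increase = 7.5 hr.

7.5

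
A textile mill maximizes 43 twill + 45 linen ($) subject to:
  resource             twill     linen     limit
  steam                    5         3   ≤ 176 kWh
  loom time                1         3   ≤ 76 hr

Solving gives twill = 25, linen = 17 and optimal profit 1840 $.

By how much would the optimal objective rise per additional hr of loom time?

Both steam and loom time are binding at x*.
The binding rows give the dual system: 5·y_steam + 1·y_loom time = 43 and 3·y_steam + 3·y_loom time = 45.
Solving: y_steam = 7, y_loom time = 8.
Shadow price of loom time = 8.

8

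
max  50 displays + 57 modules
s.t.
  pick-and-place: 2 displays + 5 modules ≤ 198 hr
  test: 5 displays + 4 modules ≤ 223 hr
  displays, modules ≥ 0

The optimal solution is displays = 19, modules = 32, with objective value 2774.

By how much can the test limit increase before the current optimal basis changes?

Binding constraints: pick-and-place, test. The basis is B = [[2,5],[5,4]] with det -17.
Per unit increase in test, x* moves by d = (0.2941, -0.1176).
The basis stays optimal until modules reaches 0; allowable increase = 272 hr.

272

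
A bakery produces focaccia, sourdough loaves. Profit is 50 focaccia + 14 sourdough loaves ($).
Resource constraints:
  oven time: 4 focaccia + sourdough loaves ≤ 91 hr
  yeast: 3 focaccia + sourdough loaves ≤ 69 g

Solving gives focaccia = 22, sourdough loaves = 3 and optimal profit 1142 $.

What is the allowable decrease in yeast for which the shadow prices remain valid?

0.75

Binding constraints: oven time, yeast. The basis is B = [[4,1],[3,1]] with det 1.
Per unit decrease in yeast, x* moves by d = (1, -4).
The basis stays optimal until sourdough loaves reaches 0; allowable decrease = 0.75 g.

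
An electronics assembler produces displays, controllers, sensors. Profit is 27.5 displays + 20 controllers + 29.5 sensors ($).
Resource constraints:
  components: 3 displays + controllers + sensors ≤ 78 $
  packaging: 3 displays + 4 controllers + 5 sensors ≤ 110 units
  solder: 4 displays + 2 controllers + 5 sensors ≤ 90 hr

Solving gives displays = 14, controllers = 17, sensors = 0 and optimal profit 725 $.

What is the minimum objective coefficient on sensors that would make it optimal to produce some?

At the optimum: components uses 59 of 78 (slack = 19); packaging uses 110 of 110 (binding); solder uses 90 of 90 (binding).
By complementary slackness, y = 0 for the non-binding constraint.
The binding rows give the dual system: 3·y_packaging + 4·y_solder = 27.5 and 4·y_packaging + 2·y_solder = 20.
→ y_packaging = 2.5 and y_solder = 5.
sensors enters the basis when its profit ≥ yᵀa₃ = 2.5·5 + 5·5 = 37.5.

37.5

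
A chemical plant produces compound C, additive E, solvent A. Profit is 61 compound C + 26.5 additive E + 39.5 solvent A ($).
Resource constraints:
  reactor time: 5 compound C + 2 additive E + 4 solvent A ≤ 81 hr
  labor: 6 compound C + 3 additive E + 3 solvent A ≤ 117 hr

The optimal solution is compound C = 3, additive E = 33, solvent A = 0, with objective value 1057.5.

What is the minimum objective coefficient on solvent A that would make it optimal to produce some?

42.5

Both reactor time and labor are binding at x*.
Dual feasibility on the basic columns requires 5·y_reactor time + 6·y_labor = 61, 2·y_reactor time + 3·y_labor = 26.5.
→ y_reactor time = 8 and y_labor = 3.5.
solvent A enters the basis when its profit ≥ yᵀa₃ = 8·4 + 3.5·3 = 42.5.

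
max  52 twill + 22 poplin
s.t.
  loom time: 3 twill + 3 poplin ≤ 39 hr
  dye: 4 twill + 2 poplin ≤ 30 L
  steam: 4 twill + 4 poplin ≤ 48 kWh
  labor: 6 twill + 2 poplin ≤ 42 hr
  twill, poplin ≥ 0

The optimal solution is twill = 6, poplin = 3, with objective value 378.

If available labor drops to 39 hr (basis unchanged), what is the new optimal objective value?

366

Binding: dye and labor. Non-binding: loom time (12 unused), steam (12 unused).
Since loom time, steam are not tight, their duals are 0.
The binding rows give the dual system: 4·y_dye + 6·y_labor = 52 and 2·y_dye + 2·y_labor = 22.
→ y_dye = 7 and y_labor = 4.
Δz = y_labor·Δb = 4 × (-3) = -12, so new z* = 378 − 12 = 366.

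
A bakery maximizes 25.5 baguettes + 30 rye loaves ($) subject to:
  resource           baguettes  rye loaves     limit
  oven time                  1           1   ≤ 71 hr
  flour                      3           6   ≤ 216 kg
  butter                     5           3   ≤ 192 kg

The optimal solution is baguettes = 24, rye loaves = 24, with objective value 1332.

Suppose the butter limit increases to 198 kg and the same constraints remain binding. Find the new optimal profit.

Binding: flour and butter. Non-binding: oven time (23 unused).
Since oven time is not tight, its dual is 0.
The binding rows give the dual system: 3·y_flour + 5·y_butter = 25.5 and 6·y_flour + 3·y_butter = 30.
→ y_flour = 3.5 and y_butter = 3.
Δz = y_butter·Δb = 3 × (6) = 18, so new z* = 1332 + 18 = 1350.

1350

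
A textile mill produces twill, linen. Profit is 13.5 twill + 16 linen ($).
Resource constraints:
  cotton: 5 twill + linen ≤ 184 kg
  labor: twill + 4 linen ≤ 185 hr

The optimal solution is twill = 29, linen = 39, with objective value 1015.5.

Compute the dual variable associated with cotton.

Check each constraint at x*: cotton 184/184 (tight); labor 185/185 (tight).
From A_Bᵀ y = c: 5·y_cotton + 1·y_labor = 13.5; 1·y_cotton + 4·y_labor = 16.
This yields shadow prices y_cotton = 2, y_labor = 3.5.
Shadow price of cotton = 2.

2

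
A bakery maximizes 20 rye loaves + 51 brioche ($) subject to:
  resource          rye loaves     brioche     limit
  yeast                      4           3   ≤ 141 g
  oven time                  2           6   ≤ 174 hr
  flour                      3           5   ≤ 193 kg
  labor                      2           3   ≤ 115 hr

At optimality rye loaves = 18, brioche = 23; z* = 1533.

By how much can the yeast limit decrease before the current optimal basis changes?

54

Binding constraints: yeast, oven time. The basis is B = [[4,3],[2,6]] with det 18.
Per unit decrease in yeast, x* moves by d = (-0.3333, 0.1111).
The basis stays optimal until rye loaves reaches 0; allowable decrease = 54 g.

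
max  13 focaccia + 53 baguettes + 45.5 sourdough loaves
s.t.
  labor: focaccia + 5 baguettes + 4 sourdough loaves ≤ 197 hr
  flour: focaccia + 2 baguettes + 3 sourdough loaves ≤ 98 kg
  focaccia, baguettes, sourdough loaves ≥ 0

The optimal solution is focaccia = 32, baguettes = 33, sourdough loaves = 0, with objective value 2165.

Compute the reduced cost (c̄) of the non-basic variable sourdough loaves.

At the optimum: labor uses 197 of 197 (binding); flour uses 98 of 98 (binding).
Dual feasibility on the basic columns requires 1·y_labor + 1·y_flour = 13, 5·y_labor + 2·y_flour = 53.
Solving: y_labor = 9, y_flour = 4.
Reduced cost of sourdough loaves: c₃ − yᵀa₃ = 45.5 − (9·4 + 4·3) = 45.5 − 48 = -2.5.

-2.5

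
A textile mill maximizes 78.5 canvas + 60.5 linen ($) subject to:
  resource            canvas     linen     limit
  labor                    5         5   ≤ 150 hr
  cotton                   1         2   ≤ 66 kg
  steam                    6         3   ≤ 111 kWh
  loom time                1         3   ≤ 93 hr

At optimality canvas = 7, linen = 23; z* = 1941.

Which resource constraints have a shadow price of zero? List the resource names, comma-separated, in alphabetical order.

cotton, loom time

labor: 150/150 (binding)
cotton: 53/66 (slack 13)
steam: 111/111 (binding)
loom time: 76/93 (slack 17)
By complementary slackness, a constraint with positive slack has shadow price 0 → cotton, loom time.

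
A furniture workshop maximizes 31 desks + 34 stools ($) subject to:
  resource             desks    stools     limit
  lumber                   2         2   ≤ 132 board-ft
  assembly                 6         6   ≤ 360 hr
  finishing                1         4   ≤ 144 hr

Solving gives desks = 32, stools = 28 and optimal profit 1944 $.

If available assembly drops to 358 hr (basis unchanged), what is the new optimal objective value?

At the optimum: lumber uses 120 of 132 (slack = 12); assembly uses 360 of 360 (binding); finishing uses 144 of 144 (binding).
By complementary slackness, y = 0 for the non-binding constraint.
The binding rows give the dual system: 6·y_assembly + 1·y_finishing = 31 and 6·y_assembly + 4·y_finishing = 34.
→ y_assembly = 5 and y_finishing = 1.
Δz = y_assembly·Δb = 5 × (-2) = -10, so new z* = 1944 − 10 = 1934.

1934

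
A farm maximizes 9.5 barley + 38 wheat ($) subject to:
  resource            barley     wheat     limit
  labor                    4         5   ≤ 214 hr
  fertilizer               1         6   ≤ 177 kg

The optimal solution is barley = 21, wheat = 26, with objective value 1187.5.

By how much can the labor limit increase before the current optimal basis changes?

Binding constraints: labor, fertilizer. The basis is B = [[4,5],[1,6]] with det 19.
Per unit increase in labor, x* moves by d = (0.3158, -0.0526).
The basis stays optimal until wheat reaches 0; allowable increase = 494 hr.

494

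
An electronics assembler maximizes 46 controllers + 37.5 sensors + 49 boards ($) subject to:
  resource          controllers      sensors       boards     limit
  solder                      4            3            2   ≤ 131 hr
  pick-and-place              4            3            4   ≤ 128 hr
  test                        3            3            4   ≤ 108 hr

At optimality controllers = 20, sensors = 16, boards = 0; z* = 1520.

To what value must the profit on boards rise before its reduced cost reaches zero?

Check each constraint at x*: solder 128/131 (slack 3); pick-and-place 128/128 (tight); test 108/108 (tight).
Since solder is not tight, its dual is 0.
Dual feasibility on the basic columns requires 4·y_pick-and-place + 3·y_test = 46, 3·y_pick-and-place + 3·y_test = 37.5.
→ y_pick-and-place = 8.5 and y_test = 4.
boards enters the basis when its profit ≥ yᵀa₃ = 8.5·4 + 4·4 = 50.

50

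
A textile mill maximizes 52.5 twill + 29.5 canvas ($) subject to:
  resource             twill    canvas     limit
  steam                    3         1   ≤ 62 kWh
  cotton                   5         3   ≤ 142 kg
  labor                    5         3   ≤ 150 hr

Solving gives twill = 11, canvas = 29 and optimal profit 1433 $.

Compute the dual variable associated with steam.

Check each constraint at x*: steam 62/62 (tight); cotton 142/142 (tight); labor 142/150 (slack 8).
By complementary slackness, y = 0 for the non-binding constraint.
From A_Bᵀ y = c: 3·y_steam + 5·y_cotton = 52.5; 1·y_steam + 3·y_cotton = 29.5.
This yields shadow prices y_steam = 2.5, y_cotton = 9.
Shadow price of steam = 2.5.

2.5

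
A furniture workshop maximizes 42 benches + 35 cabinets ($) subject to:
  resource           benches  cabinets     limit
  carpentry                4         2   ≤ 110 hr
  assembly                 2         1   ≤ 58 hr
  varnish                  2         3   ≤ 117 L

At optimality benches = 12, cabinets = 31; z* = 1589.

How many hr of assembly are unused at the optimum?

3

assembly used = 2·12 + 1·31 = 55; slack = 58 − 55 = 3.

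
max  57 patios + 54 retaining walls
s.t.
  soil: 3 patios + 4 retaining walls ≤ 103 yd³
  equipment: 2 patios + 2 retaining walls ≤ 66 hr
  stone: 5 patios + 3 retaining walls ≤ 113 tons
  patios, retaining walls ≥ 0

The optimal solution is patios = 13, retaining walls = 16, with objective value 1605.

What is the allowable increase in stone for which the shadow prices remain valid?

Binding constraints: soil, stone. The basis is B = [[3,4],[5,3]] with det -11.
Per unit increase in stone, x* moves by d = (0.3636, -0.2727).
The basis stays optimal until equipment becomes binding; allowable increase = 44 tons.

44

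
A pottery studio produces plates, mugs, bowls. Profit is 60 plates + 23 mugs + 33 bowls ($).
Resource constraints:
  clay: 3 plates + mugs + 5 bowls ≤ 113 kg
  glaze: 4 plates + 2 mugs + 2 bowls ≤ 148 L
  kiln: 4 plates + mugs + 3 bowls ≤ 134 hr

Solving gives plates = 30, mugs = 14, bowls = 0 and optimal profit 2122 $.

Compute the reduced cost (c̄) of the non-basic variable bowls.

At the optimum: clay uses 104 of 113 (slack = 9); glaze uses 148 of 148 (binding); kiln uses 134 of 134 (binding).
By complementary slackness, y = 0 for the non-binding constraint.
The binding rows give the dual system: 4·y_glaze + 4·y_kiln = 60 and 2·y_glaze + 1·y_kiln = 23.
Solving: y_glaze = 8, y_kiln = 7.
Reduced cost of bowls: c₃ − yᵀa₃ = 33 − (8·2 + 7·3) = 33 − 37 = -4.

-4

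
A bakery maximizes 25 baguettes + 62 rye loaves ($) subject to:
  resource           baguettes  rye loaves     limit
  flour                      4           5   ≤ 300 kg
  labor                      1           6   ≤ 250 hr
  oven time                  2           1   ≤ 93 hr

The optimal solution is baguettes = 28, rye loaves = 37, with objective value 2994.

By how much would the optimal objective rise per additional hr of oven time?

Check each constraint at x*: flour 297/300 (slack 3); labor 250/250 (tight); oven time 93/93 (tight).
Since flour is not tight, its dual is 0.
From A_Bᵀ y = c: 1·y_labor + 2·y_oven time = 25; 6·y_labor + 1·y_oven time = 62.
→ y_labor = 9 and y_oven time = 8.
Shadow price of oven time = 8.

8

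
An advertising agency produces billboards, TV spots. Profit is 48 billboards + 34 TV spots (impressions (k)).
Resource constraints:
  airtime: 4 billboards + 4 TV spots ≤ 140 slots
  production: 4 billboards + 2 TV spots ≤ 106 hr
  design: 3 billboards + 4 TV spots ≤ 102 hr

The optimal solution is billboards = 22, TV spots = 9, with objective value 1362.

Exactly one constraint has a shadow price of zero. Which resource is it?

airtime: 124/140 (slack 16)
production: 106/106 (binding)
design: 102/102 (binding)
By complementary slackness, a constraint with positive slack has shadow price 0 → airtime.

airtime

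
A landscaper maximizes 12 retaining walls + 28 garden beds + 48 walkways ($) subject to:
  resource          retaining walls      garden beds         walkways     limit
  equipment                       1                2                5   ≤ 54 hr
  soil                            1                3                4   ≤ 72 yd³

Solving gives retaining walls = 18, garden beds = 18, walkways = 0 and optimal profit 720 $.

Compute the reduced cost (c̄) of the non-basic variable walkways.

-8

Both equipment and soil are binding at x*.
From A_Bᵀ y = c: 1·y_equipment + 1·y_soil = 12; 2·y_equipment + 3·y_soil = 28.
This yields shadow prices y_equipment = 8, y_soil = 4.
Reduced cost of walkways: c₃ − yᵀa₃ = 48 − (8·5 + 4·4) = 48 − 56 = -8.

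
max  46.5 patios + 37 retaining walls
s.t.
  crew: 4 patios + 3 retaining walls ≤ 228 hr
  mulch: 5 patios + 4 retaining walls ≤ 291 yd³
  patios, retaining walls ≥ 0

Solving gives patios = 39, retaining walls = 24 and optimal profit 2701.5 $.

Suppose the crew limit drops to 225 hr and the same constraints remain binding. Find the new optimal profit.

2698.5

Both crew and mulch are binding at x*.
From A_Bᵀ y = c: 4·y_crew + 5·y_mulch = 46.5; 3·y_crew + 4·y_mulch = 37.
→ y_crew = 1 and y_mulch = 8.5.
Δz = y_crew·Δb = 1 × (-3) = -3, so new z* = 2701.5 − 3 = 2698.5.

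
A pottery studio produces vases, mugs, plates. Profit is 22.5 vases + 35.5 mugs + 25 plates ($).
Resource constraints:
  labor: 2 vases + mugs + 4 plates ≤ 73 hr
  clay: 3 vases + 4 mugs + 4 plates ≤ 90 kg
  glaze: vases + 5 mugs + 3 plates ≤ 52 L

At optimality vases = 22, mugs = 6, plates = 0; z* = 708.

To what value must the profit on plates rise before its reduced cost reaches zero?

At the optimum: labor uses 50 of 73 (slack = 23); clay uses 90 of 90 (binding); glaze uses 52 of 52 (binding).
Since labor is not tight, its dual is 0.
From A_Bᵀ y = c: 3·y_clay + 1·y_glaze = 22.5; 4·y_clay + 5·y_glaze = 35.5.
This yields shadow prices y_clay = 7, y_glaze = 1.5.
plates enters the basis when its profit ≥ yᵀa₃ = 7·4 + 1.5·3 = 32.5.

32.5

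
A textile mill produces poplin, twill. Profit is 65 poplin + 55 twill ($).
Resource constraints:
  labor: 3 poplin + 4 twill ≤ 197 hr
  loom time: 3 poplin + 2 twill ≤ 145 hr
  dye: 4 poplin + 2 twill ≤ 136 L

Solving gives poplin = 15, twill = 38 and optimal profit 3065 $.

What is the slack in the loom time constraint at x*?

24

loom time used = 3·15 + 2·38 = 121; slack = 145 − 121 = 24.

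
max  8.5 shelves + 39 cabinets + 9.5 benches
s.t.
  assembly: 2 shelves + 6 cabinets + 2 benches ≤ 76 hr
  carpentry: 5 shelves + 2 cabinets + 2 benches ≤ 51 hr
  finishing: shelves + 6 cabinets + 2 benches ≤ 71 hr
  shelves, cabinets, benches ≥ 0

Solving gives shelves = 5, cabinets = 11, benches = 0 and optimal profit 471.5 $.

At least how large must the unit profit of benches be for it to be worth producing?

Check each constraint at x*: assembly 76/76 (tight); carpentry 47/51 (slack 4); finishing 71/71 (tight).
By complementary slackness, y = 0 for the non-binding constraint.
From A_Bᵀ y = c: 2·y_assembly + 1·y_finishing = 8.5; 6·y_assembly + 6·y_finishing = 39.
→ y_assembly = 2 and y_finishing = 4.5.
benches enters the basis when its profit ≥ yᵀa₃ = 2·2 + 4.5·2 = 13.

13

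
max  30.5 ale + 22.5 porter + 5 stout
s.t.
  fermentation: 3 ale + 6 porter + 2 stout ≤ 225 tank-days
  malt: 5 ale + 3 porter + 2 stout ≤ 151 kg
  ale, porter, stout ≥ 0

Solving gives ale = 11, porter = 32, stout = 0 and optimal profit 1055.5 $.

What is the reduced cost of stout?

Check each constraint at x*: fermentation 225/225 (tight); malt 151/151 (tight).
Dual feasibility on the basic columns requires 3·y_fermentation + 5·y_malt = 30.5, 6·y_fermentation + 3·y_malt = 22.5.
This yields shadow prices y_fermentation = 1, y_malt = 5.5.
Reduced cost of stout: c₃ − yᵀa₃ = 5 − (1·2 + 5.5·2) = 5 − 13 = -8.

-8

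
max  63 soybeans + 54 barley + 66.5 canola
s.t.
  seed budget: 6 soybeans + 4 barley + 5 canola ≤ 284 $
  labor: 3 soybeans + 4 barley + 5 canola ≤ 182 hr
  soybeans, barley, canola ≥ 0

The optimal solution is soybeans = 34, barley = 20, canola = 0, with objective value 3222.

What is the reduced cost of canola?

Both seed budget and labor are binding at x*.
From A_Bᵀ y = c: 6·y_seed budget + 3·y_labor = 63; 4·y_seed budget + 4·y_labor = 54.
→ y_seed budget = 7.5 and y_labor = 6.
Reduced cost of canola: c₃ − yᵀa₃ = 66.5 − (7.5·5 + 6·5) = 66.5 − 67.5 = -1.

-1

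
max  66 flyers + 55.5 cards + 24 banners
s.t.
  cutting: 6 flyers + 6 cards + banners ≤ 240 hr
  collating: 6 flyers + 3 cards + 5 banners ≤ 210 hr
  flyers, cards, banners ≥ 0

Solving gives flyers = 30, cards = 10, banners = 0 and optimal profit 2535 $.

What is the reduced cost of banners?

At the optimum: cutting uses 240 of 240 (binding); collating uses 210 of 210 (binding).
Dual feasibility on the basic columns requires 6·y_cutting + 6·y_collating = 66, 6·y_cutting + 3·y_collating = 55.5.
→ y_cutting = 7.5 and y_collating = 3.5.
Reduced cost of banners: c₃ − yᵀa₃ = 24 − (7.5·1 + 3.5·5) = 24 − 25 = -1.

-1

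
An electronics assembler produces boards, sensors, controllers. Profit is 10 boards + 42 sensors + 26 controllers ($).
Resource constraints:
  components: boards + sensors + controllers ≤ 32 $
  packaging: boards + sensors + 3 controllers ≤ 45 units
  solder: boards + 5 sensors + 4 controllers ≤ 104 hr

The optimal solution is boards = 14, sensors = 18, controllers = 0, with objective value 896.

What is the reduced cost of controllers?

Check each constraint at x*: components 32/32 (tight); packaging 32/45 (slack 13); solder 104/104 (tight).
Slack constraints have shadow price 0 (complementary slackness).
Dual feasibility on the basic columns requires 1·y_components + 1·y_solder = 10, 1·y_components + 5·y_solder = 42.
Solving: y_components = 2, y_solder = 8.
Reduced cost of controllers: c₃ − yᵀa₃ = 26 − (2·1 + 8·4) = 26 − 34 = -8.

-8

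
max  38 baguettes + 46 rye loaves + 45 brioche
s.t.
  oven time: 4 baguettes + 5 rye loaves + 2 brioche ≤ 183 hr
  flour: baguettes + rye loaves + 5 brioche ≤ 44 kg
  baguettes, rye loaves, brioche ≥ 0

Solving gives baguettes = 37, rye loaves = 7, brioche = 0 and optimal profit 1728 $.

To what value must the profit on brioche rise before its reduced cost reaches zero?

Check each constraint at x*: oven time 183/183 (tight); flour 44/44 (tight).
Dual feasibility on the basic columns requires 4·y_oven time + 1·y_flour = 38, 5·y_oven time + 1·y_flour = 46.
→ y_oven time = 8 and y_flour = 6.
brioche enters the basis when its profit ≥ yᵀa₃ = 8·2 + 6·5 = 46.

46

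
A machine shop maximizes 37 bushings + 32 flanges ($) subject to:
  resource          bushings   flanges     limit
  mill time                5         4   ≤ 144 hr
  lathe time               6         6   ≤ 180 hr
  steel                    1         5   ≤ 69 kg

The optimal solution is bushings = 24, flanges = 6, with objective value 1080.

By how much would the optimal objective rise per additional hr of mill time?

Check each constraint at x*: mill time 144/144 (tight); lathe time 180/180 (tight); steel 54/69 (slack 15).
Since steel is not tight, its dual is 0.
Dual feasibility on the basic columns requires 5·y_mill time + 6·y_lathe time = 37, 4·y_mill time + 6·y_lathe time = 32.
Solving: y_mill time = 5, y_lathe time = 2.
Shadow price of mill time = 5.

5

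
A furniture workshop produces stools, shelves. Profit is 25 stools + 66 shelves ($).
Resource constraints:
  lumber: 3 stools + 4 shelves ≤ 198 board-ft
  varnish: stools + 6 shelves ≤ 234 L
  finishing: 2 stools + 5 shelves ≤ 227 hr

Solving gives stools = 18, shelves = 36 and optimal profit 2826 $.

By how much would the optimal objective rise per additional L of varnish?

At the optimum: lumber uses 198 of 198 (binding); varnish uses 234 of 234 (binding); finishing uses 216 of 227 (slack = 11).
By complementary slackness, y = 0 for the non-binding constraint.
Dual feasibility on the basic columns requires 3·y_lumber + 1·y_varnish = 25, 4·y_lumber + 6·y_varnish = 66.
This yields shadow prices y_lumber = 6, y_varnish = 7.
Shadow price of varnish = 7.

7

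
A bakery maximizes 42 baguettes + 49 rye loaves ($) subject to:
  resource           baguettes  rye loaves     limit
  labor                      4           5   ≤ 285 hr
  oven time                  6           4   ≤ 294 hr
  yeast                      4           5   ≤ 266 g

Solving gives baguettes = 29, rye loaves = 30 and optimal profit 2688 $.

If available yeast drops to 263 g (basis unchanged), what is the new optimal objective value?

2661

Binding: oven time and yeast. Non-binding: labor (19 unused).
By complementary slackness, y = 0 for the non-binding constraint.
From A_Bᵀ y = c: 6·y_oven time + 4·y_yeast = 42; 4·y_oven time + 5·y_yeast = 49.
This yields shadow prices y_oven time = 1, y_yeast = 9.
Δz = y_yeast·Δb = 9 × (-3) = -27, so new z* = 2688 − 27 = 2661.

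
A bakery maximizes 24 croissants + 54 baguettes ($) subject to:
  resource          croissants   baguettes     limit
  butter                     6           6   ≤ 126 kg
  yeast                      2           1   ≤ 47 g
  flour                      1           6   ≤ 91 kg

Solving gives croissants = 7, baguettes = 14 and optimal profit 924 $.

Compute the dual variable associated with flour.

6

At the optimum: butter uses 126 of 126 (binding); yeast uses 28 of 47 (slack = 19); flour uses 91 of 91 (binding).
Since yeast is not tight, its dual is 0.
The binding rows give the dual system: 6·y_butter + 1·y_flour = 24 and 6·y_butter + 6·y_flour = 54.
Solving: y_butter = 3, y_flour = 6.
Shadow price of flour = 6.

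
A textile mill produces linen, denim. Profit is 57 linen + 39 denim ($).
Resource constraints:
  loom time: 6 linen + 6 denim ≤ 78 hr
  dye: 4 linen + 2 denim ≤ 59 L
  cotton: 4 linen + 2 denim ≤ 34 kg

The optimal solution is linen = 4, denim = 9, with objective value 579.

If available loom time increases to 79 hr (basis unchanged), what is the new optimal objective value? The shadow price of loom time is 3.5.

582.5

Δb = 1, so new z* = 579 + (3.5)·(1) = 579 + 3.5 = 582.5.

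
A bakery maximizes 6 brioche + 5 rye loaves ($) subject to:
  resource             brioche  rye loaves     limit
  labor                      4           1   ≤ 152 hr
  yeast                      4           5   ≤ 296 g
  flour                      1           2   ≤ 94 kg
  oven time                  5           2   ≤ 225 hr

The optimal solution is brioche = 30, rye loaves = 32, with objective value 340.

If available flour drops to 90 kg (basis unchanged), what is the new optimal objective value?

332

At the optimum: labor uses 152 of 152 (binding); yeast uses 280 of 296 (slack = 16); flour uses 94 of 94 (binding); oven time uses 214 of 225 (slack = 11).
Slack constraints have shadow price 0 (complementary slackness).
Dual feasibility on the basic columns requires 4·y_labor + 1·y_flour = 6, 1·y_labor + 2·y_flour = 5.
Solving: y_labor = 1, y_flour = 2.
Δz = y_flour·Δb = 2 × (-4) = -8, so new z* = 340 − 8 = 332.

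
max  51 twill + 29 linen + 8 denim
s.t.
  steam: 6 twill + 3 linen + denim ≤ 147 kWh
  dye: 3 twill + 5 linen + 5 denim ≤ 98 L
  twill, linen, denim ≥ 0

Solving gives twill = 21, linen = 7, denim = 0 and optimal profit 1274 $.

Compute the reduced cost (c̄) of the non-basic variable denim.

Check each constraint at x*: steam 147/147 (tight); dye 98/98 (tight).
From A_Bᵀ y = c: 6·y_steam + 3·y_dye = 51; 3·y_steam + 5·y_dye = 29.
Solving: y_steam = 8, y_dye = 1.
Reduced cost of denim: c₃ − yᵀa₃ = 8 − (8·1 + 1·5) = 8 − 13 = -5.

-5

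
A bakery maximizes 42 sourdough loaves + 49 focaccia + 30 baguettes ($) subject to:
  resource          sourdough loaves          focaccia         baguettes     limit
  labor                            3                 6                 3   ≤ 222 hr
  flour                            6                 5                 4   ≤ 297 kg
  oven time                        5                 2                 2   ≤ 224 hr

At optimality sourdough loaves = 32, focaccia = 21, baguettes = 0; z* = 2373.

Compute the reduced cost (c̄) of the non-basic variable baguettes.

-2

Check each constraint at x*: labor 222/222 (tight); flour 297/297 (tight); oven time 202/224 (slack 22).
By complementary slackness, y = 0 for the non-binding constraint.
Dual feasibility on the basic columns requires 3·y_labor + 6·y_flour = 42, 6·y_labor + 5·y_flour = 49.
This yields shadow prices y_labor = 4, y_flour = 5.
Reduced cost of baguettes: c₃ − yᵀa₃ = 30 − (4·3 + 5·4) = 30 − 32 = -2.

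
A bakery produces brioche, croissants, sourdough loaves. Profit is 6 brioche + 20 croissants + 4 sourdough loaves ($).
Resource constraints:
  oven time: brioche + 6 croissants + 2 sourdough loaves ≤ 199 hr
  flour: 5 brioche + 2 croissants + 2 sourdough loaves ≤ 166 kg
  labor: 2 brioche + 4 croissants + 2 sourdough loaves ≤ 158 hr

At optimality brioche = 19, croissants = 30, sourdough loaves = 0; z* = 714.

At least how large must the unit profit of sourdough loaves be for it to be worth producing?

8

Binding: oven time and labor. Non-binding: flour (11 unused).
By complementary slackness, y = 0 for the non-binding constraint.
From A_Bᵀ y = c: 1·y_oven time + 2·y_labor = 6; 6·y_oven time + 4·y_labor = 20.
Solving: y_oven time = 2, y_labor = 2.
sourdough loaves enters the basis when its profit ≥ yᵀa₃ = 2·2 + 2·2 = 8.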